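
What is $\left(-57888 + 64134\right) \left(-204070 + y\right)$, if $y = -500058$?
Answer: $-4397983488$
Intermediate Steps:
$\left(-57888 + 64134\right) \left(-204070 + y\right) = \left(-57888 + 64134\right) \left(-204070 - 500058\right) = 6246 \left(-704128\right) = -4397983488$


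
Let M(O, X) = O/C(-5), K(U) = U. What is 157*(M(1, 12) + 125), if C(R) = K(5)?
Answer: 98282/5 ≈ 19656.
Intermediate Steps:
C(R) = 5
M(O, X) = O/5
157*(M(1, 12) + 125) = 157*((1/5)*1 + 125) = 157*(1/5 + 125) = 157*(626/5) = 98282/5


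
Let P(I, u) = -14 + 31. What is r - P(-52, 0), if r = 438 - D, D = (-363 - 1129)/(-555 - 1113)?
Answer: 175184/417 ≈ 420.11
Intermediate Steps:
D = 373/417 (D = -1492/(-1668) = -1492*(-1/1668) = 373/417 ≈ 0.89448)
P(I, u) = 17
r = 182273/417 (r = 438 - 1*373/417 = 438 - 373/417 = 182273/417 ≈ 437.11)
r - P(-52, 0) = 182273/417 - 1*17 = 182273/417 - 17 = 175184/417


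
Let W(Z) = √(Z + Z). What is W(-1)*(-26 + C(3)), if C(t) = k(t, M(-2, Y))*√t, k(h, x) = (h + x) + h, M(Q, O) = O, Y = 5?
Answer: I*√2*(-26 + 11*√3) ≈ -9.8252*I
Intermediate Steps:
k(h, x) = x + 2*h
C(t) = √t*(5 + 2*t) (C(t) = (5 + 2*t)*√t = √t*(5 + 2*t))
W(Z) = √2*√Z (W(Z) = √(2*Z) = √2*√Z)
W(-1)*(-26 + C(3)) = (√2*√(-1))*(-26 + √3*(5 + 2*3)) = (√2*I)*(-26 + √3*(5 + 6)) = (I*√2)*(-26 + √3*11) = (I*√2)*(-26 + 11*√3) = I*√2*(-26 + 11*√3)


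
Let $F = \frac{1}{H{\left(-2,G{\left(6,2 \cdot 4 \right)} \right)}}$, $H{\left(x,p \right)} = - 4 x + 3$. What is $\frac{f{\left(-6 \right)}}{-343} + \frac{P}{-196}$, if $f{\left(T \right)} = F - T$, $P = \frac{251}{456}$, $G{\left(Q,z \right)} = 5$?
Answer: $- \frac{141535}{6881952} \approx -0.020566$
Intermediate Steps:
$H{\left(x,p \right)} = 3 - 4 x$
$P = \frac{251}{456}$ ($P = 251 \cdot \frac{1}{456} = \frac{251}{456} \approx 0.55044$)
$F = \frac{1}{11}$ ($F = \frac{1}{3 - -8} = \frac{1}{3 + 8} = \frac{1}{11} \approx 0.090909$)
$f{\left(T \right)} = \frac{1}{11} - T$
$\frac{f{\left(-6 \right)}}{-343} + \frac{P}{-196} = \frac{\frac{1}{11} - -6}{-343} + \frac{251}{456 \left(-196\right)} = \left(\frac{1}{11} + 6\right) \left(- \frac{1}{343}\right) + \frac{251}{456} \left(- \frac{1}{196}\right) = \frac{67}{11} \left(- \frac{1}{343}\right) - \frac{251}{89376} = - \frac{67}{3773} - \frac{251}{89376} = - \frac{141535}{6881952}$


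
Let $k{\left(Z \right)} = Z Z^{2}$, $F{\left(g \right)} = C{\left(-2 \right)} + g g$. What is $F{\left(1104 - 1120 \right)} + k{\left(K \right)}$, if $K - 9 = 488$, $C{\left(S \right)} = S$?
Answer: $122763727$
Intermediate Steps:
$F{\left(g \right)} = -2 + g^{2}$ ($F{\left(g \right)} = -2 + g g = -2 + g^{2}$)
$K = 497$ ($K = 9 + 488 = 497$)
$k{\left(Z \right)} = Z^{3}$
$F{\left(1104 - 1120 \right)} + k{\left(K \right)} = \left(-2 + \left(1104 - 1120\right)^{2}\right) + 497^{3} = \left(-2 + \left(1104 - 1120\right)^{2}\right) + 122763473 = \left(-2 + \left(-16\right)^{2}\right) + 122763473 = \left(-2 + 256\right) + 122763473 = 254 + 122763473 = 122763727$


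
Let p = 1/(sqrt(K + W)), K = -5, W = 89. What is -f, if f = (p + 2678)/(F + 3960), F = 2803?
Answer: -2678/6763 - sqrt(21)/284046 ≈ -0.39599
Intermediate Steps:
p = sqrt(21)/42 (p = 1/(sqrt(-5 + 89)) = 1/(sqrt(84)) = 1/(2*sqrt(21)) = sqrt(21)/42 ≈ 0.10911)
f = 2678/6763 + sqrt(21)/284046 (f = (sqrt(21)/42 + 2678)/(2803 + 3960) = (2678 + sqrt(21)/42)/6763 = (2678 + sqrt(21)/42)*(1/6763) = 2678/6763 + sqrt(21)/284046 ≈ 0.39599)
-f = -(2678/6763 + sqrt(21)/284046) = -2678/6763 - sqrt(21)/284046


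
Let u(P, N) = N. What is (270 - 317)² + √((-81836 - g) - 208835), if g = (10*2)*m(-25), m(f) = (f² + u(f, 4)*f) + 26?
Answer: 2209 + I*√301691 ≈ 2209.0 + 549.26*I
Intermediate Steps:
m(f) = 26 + f² + 4*f (m(f) = (f² + 4*f) + 26 = 26 + f² + 4*f)
g = 11020 (g = (10*2)*(26 + (-25)² + 4*(-25)) = 20*(26 + 625 - 100) = 20*551 = 11020)
(270 - 317)² + √((-81836 - g) - 208835) = (270 - 317)² + √((-81836 - 1*11020) - 208835) = (-47)² + √((-81836 - 11020) - 208835) = 2209 + √(-92856 - 208835) = 2209 + √(-301691) = 2209 + I*√301691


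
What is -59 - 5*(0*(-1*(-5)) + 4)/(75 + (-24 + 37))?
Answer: -1303/22 ≈ -59.227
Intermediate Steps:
-59 - 5*(0*(-1*(-5)) + 4)/(75 + (-24 + 37)) = -59 - 5*(0*5 + 4)/(75 + 13) = -59 - 5*(0 + 4)/88 = -59 - 20/88 = -59 - 5*1/22 = -59 - 5/22 = -1303/22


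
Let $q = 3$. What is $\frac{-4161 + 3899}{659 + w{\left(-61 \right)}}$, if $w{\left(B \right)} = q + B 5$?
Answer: $- \frac{262}{357} \approx -0.73389$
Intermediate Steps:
$w{\left(B \right)} = 3 + 5 B$ ($w{\left(B \right)} = 3 + B 5 = 3 + 5 B$)
$\frac{-4161 + 3899}{659 + w{\left(-61 \right)}} = \frac{-4161 + 3899}{659 + \left(3 + 5 \left(-61\right)\right)} = - \frac{262}{659 + \left(3 - 305\right)} = - \frac{262}{659 - 302} = - \frac{262}{357}$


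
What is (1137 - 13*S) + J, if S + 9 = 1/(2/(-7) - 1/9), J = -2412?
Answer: -28131/25 ≈ -1125.2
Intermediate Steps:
S = -288/25 (S = -9 + 1/(2/(-7) - 1/9) = -9 + 1/(2*(-⅐) - 1*⅑) = -9 + 1/(-2/7 - ⅑) = -9 + 1/(-25/63) = -9 - 63/25 = -288/25 ≈ -11.520)
(1137 - 13*S) + J = (1137 - 13*(-288/25)) - 2412 = (1137 + 3744/25) - 2412 = 32169/25 - 2412 = -28131/25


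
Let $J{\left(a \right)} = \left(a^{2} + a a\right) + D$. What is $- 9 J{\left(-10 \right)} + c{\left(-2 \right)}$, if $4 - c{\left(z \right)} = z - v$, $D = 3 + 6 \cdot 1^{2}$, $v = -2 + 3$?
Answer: $-1874$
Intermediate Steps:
$v = 1$
$D = 9$ ($D = 3 + 6 \cdot 1 = 3 + 6 = 9$)
$J{\left(a \right)} = 9 + 2 a^{2}$ ($J{\left(a \right)} = \left(a^{2} + a a\right) + 9 = \left(a^{2} + a^{2}\right) + 9 = 2 a^{2} + 9 = 9 + 2 a^{2}$)
$c{\left(z \right)} = 5 - z$ ($c{\left(z \right)} = 4 - \left(z - 1\right) = 4 - \left(-1 + z\right) = 5 - z$)
$- 9 J{\left(-10 \right)} + c{\left(-2 \right)} = - 9 \left(9 + 2 \left(-10\right)^{2}\right) + \left(5 - -2\right) = - 9 \left(9 + 2 \cdot 100\right) + \left(5 + 2\right) = - 9 \left(9 + 200\right) + 7 = \left(-9\right) 209 + 7 = -1881 + 7 = -1874$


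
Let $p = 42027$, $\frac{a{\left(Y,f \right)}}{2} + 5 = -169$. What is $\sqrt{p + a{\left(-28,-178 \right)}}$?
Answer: $3 \sqrt{4631} \approx 204.15$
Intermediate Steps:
$a{\left(Y,f \right)} = -348$ ($a{\left(Y,f \right)} = -10 + 2 \left(-169\right) = -10 - 338 = -348$)
$\sqrt{p + a{\left(-28,-178 \right)}} = \sqrt{42027 - 348} = \sqrt{41679} = 3 \sqrt{4631}$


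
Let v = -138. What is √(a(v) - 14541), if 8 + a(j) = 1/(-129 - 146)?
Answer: 4*I*√2750671/55 ≈ 120.62*I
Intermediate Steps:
a(j) = -2201/275 (a(j) = -8 + 1/(-129 - 146) = -8 + 1/(-275) = -8 - 1/275 = -2201/275)
√(a(v) - 14541) = √(-2201/275 - 14541) = √(-4000976/275) = 4*I*√2750671/55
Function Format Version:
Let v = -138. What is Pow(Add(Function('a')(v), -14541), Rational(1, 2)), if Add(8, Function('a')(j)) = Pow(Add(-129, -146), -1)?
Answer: Mul(Rational(4, 55), I, Pow(2750671, Rational(1, 2))) ≈ Mul(120.62, I)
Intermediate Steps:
Function('a')(j) = Rational(-2201, 275) (Function('a')(j) = Add(-8, Pow(Add(-129, -146), -1)) = Add(-8, Pow(-275, -1)) = Add(-8, Rational(-1, 275)) = Rational(-2201, 275))
Pow(Add(Function('a')(v), -14541), Rational(1, 2)) = Pow(Add(Rational(-2201, 275), -14541), Rational(1, 2)) = Pow(Rational(-4000976, 275), Rational(1, 2)) = Mul(Rational(4, 55), I, Pow(2750671, Rational(1, 2)))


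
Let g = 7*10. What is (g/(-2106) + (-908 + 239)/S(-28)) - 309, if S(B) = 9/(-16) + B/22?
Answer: 18876356/340119 ≈ 55.499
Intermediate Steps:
S(B) = -9/16 + B/22 (S(B) = 9*(-1/16) + B*(1/22) = -9/16 + B/22)
g = 70
(g/(-2106) + (-908 + 239)/S(-28)) - 309 = (70/(-2106) + (-908 + 239)/(-9/16 + (1/22)*(-28))) - 309 = (70*(-1/2106) - 669/(-9/16 - 14/11)) - 309 = (-35/1053 - 669/(-323/176)) - 309 = (-35/1053 - 669*(-176/323)) - 309 = (-35/1053 + 117744/323) - 309 = 123973127/340119 - 309 = 18876356/340119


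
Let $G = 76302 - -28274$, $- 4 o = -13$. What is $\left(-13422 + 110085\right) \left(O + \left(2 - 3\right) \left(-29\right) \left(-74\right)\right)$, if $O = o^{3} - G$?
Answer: $- \frac{660016027293}{64} \approx -1.0313 \cdot 10^{10}$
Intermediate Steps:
$o = \frac{13}{4}$ ($o = \left(- \frac{1}{4}\right) \left(-13\right) = \frac{13}{4} \approx 3.25$)
$G = 104576$ ($G = 76302 + 28274 = 104576$)
$O = - \frac{6690667}{64}$ ($O = \left(\frac{13}{4}\right)^{3} - 104576 = \frac{2197}{64} - 104576 = - \frac{6690667}{64} \approx -1.0454 \cdot 10^{5}$)
$\left(-13422 + 110085\right) \left(O + \left(2 - 3\right) \left(-29\right) \left(-74\right)\right) = \left(-13422 + 110085\right) \left(- \frac{6690667}{64} + \left(2 - 3\right) \left(-29\right) \left(-74\right)\right) = 96663 \left(- \frac{6690667}{64} + \left(2 - 3\right) \left(-29\right) \left(-74\right)\right) = 96663 \left(- \frac{6690667}{64} + \left(-1\right) \left(-29\right) \left(-74\right)\right) = 96663 \left(- \frac{6690667}{64} + 29 \left(-74\right)\right) = 96663 \left(- \frac{6690667}{64} - 2146\right) = 96663 \left(- \frac{6828011}{64}\right) = - \frac{660016027293}{64}$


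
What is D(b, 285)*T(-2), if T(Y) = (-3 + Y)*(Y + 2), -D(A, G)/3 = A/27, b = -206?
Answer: 0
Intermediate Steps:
D(A, G) = -A/9 (D(A, G) = -3*A/27 = -A/9)
T(Y) = (-3 + Y)*(2 + Y)
D(b, 285)*T(-2) = (-1/9*(-206))*(-6 + (-2)**2 - 1*(-2)) = 206*(-6 + 4 + 2)/9 = (206/9)*0 = 0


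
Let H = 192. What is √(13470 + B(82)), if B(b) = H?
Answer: 3*√1518 ≈ 116.88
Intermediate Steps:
B(b) = 192
√(13470 + B(82)) = √(13470 + 192) = √13662 = 3*√1518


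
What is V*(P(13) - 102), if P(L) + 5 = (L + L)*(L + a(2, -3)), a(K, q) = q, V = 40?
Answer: 6120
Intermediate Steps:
P(L) = -5 + 2*L*(-3 + L) (P(L) = -5 + (L + L)*(L - 3) = -5 + (2*L)*(-3 + L) = -5 + 2*L*(-3 + L))
V*(P(13) - 102) = 40*((-5 - 6*13 + 2*13**2) - 102) = 40*((-5 - 78 + 2*169) - 102) = 40*((-5 - 78 + 338) - 102) = 40*(255 - 102) = 40*153 = 6120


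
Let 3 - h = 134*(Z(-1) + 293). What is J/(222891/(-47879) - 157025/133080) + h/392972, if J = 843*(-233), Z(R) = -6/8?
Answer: 196725959349058966937/5844363562902344 ≈ 33661.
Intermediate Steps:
Z(R) = -3/4 (Z(R) = -6*1/8 = -3/4)
h = -78317/2 (h = 3 - 134*(-3/4 + 293) = 3 - 134*1169/4 = 3 - 1*78323/2 = 3 - 78323/2 = -78317/2 ≈ -39159.)
J = -196419
J/(222891/(-47879) - 157025/133080) + h/392972 = -196419/(222891/(-47879) - 157025/133080) - 78317/2/392972 = -196419/(222891*(-1/47879) - 157025*1/133080) - 78317/2*1/392972 = -196419/(-222891/47879 - 31405/26616) - 78317/785944 = -196419/(-7436106851/1274347464) - 78317/785944 = -196419*(-1274347464/7436106851) - 78317/785944 = 250306054531416/7436106851 - 78317/785944 = 196725959349058966937/5844363562902344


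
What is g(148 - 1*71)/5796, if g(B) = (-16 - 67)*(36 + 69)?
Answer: -415/276 ≈ -1.5036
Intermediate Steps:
g(B) = -8715 (g(B) = -83*105 = -8715)
g(148 - 1*71)/5796 = -8715/5796 = -8715*1/5796 = -415/276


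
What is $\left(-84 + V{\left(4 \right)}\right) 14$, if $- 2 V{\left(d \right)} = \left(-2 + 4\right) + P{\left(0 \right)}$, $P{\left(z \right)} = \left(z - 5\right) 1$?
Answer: $-1155$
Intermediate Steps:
$P{\left(z \right)} = -5 + z$ ($P{\left(z \right)} = \left(-5 + z\right) 1 = -5 + z$)
$V{\left(d \right)} = \frac{3}{2}$ ($V{\left(d \right)} = - \frac{\left(-2 + 4\right) + \left(-5 + 0\right)}{2} = - \frac{2 - 5}{2} = \left(- \frac{1}{2}\right) \left(-3\right) = \frac{3}{2}$)
$\left(-84 + V{\left(4 \right)}\right) 14 = \left(-84 + \frac{3}{2}\right) 14 = \left(- \frac{165}{2}\right) 14 = -1155$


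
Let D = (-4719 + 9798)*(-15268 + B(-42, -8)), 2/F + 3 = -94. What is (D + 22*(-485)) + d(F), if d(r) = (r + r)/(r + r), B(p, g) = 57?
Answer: -77267338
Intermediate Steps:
F = -2/97 (F = 2/(-3 - 94) = 2/(-97) = 2*(-1/97) = -2/97 ≈ -0.020619)
d(r) = 1 (d(r) = (2*r)/((2*r)) = (2*r)*(1/(2*r)) = 1)
D = -77256669 (D = (-4719 + 9798)*(-15268 + 57) = 5079*(-15211) = -77256669)
(D + 22*(-485)) + d(F) = (-77256669 + 22*(-485)) + 1 = (-77256669 - 10670) + 1 = -77267339 + 1 = -77267338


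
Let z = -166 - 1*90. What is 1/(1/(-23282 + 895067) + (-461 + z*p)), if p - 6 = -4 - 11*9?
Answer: 871785/21246272236 ≈ 4.1032e-5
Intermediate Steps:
z = -256 (z = -166 - 90 = -256)
p = -97 (p = 6 + (-4 - 11*9) = 6 + (-4 - 99) = 6 - 103 = -97)
1/(1/(-23282 + 895067) + (-461 + z*p)) = 1/(1/(-23282 + 895067) + (-461 - 256*(-97))) = 1/(1/871785 + (-461 + 24832)) = 1/(1/871785 + 24371) = 1/(21246272236/871785) = 871785/21246272236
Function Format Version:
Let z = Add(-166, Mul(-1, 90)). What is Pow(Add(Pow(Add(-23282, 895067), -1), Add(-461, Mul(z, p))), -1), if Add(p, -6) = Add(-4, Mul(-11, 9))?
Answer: Rational(871785, 21246272236) ≈ 4.1032e-5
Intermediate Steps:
z = -256 (z = Add(-166, -90) = -256)
p = -97 (p = Add(6, Add(-4, Mul(-11, 9))) = Add(6, Add(-4, -99)) = Add(6, -103) = -97)
Pow(Add(Pow(Add(-23282, 895067), -1), Add(-461, Mul(z, p))), -1) = Pow(Add(Pow(Add(-23282, 895067), -1), Add(-461, Mul(-256, -97))), -1) = Pow(Add(Pow(871785, -1), Add(-461, 24832)), -1) = Pow(Add(Rational(1, 871785), 24371), -1) = Pow(Rational(21246272236, 871785), -1) = Rational(871785, 21246272236)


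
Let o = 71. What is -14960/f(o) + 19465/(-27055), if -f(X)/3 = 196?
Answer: 2809267/113631 ≈ 24.723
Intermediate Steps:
f(X) = -588 (f(X) = -3*196 = -588)
-14960/f(o) + 19465/(-27055) = -14960/(-588) + 19465/(-27055) = -14960*(-1/588) + 19465*(-1/27055) = 3740/147 - 3893/5411 = 2809267/113631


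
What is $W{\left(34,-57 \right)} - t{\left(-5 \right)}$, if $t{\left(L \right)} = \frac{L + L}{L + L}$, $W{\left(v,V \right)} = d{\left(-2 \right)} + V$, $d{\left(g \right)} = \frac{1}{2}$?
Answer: $- \frac{115}{2} \approx -57.5$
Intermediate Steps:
$d{\left(g \right)} = \frac{1}{2}$
$W{\left(v,V \right)} = \frac{1}{2} + V$
$t{\left(L \right)} = 1$ ($t{\left(L \right)} = \frac{2 L}{2 L} = 2 L \frac{1}{2 L} = 1$)
$W{\left(34,-57 \right)} - t{\left(-5 \right)} = \left(\frac{1}{2} - 57\right) - 1 = - \frac{113}{2} - 1 = - \frac{115}{2}$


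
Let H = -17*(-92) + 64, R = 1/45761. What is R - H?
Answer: -74498907/45761 ≈ -1628.0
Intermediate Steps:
R = 1/45761 ≈ 2.1853e-5
H = 1628 (H = 1564 + 64 = 1628)
R - H = 1/45761 - 1*1628 = 1/45761 - 1628 = -74498907/45761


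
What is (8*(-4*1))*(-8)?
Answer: 256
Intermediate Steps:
(8*(-4*1))*(-8) = (8*(-4))*(-8) = -32*(-8) = 256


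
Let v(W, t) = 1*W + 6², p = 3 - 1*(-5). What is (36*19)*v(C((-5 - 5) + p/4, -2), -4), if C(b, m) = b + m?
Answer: 17784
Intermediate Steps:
p = 8 (p = 3 + 5 = 8)
v(W, t) = 36 + W (v(W, t) = W + 36 = 36 + W)
(36*19)*v(C((-5 - 5) + p/4, -2), -4) = (36*19)*(36 + (((-5 - 5) + 8/4) - 2)) = 684*(36 + ((-10 + 8*(¼)) - 2)) = 684*(36 + ((-10 + 2) - 2)) = 684*(36 + (-8 - 2)) = 684*(36 - 10) = 684*26 = 17784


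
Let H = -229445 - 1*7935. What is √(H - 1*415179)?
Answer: I*√652559 ≈ 807.81*I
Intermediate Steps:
H = -237380 (H = -229445 - 7935 = -237380)
√(H - 1*415179) = √(-237380 - 1*415179) = √(-237380 - 415179) = √(-652559) = I*√652559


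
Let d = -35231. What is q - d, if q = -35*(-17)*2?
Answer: 36421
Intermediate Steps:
q = 1190 (q = 595*2 = 1190)
q - d = 1190 - 1*(-35231) = 1190 + 35231 = 36421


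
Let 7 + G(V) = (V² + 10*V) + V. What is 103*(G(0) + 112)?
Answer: 10815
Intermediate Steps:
G(V) = -7 + V² + 11*V (G(V) = -7 + ((V² + 10*V) + V) = -7 + (V² + 11*V) = -7 + V² + 11*V)
103*(G(0) + 112) = 103*((-7 + 0² + 11*0) + 112) = 103*((-7 + 0 + 0) + 112) = 103*(-7 + 112) = 103*105 = 10815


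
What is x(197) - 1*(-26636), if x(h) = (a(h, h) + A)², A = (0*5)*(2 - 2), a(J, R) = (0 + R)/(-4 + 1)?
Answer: 278533/9 ≈ 30948.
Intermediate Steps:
a(J, R) = -R/3 (a(J, R) = R/(-3) = R*(-⅓) = -R/3)
A = 0 (A = 0*0 = 0)
x(h) = h²/9 (x(h) = (-h/3 + 0)² = (-h/3)² = h²/9)
x(197) - 1*(-26636) = (⅑)*197² - 1*(-26636) = (⅑)*38809 + 26636 = 38809/9 + 26636 = 278533/9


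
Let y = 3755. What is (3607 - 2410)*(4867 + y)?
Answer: 10320534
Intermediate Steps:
(3607 - 2410)*(4867 + y) = (3607 - 2410)*(4867 + 3755) = 1197*8622 = 10320534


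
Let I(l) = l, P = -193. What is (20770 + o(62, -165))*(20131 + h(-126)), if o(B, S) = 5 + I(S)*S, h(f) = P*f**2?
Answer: -146108976000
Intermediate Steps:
h(f) = -193*f**2
o(B, S) = 5 + S**2 (o(B, S) = 5 + S*S = 5 + S**2)
(20770 + o(62, -165))*(20131 + h(-126)) = (20770 + (5 + (-165)**2))*(20131 - 193*(-126)**2) = (20770 + (5 + 27225))*(20131 - 193*15876) = (20770 + 27230)*(20131 - 3064068) = 48000*(-3043937) = -146108976000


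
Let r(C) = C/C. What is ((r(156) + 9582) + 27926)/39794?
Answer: 37509/39794 ≈ 0.94258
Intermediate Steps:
r(C) = 1
((r(156) + 9582) + 27926)/39794 = ((1 + 9582) + 27926)/39794 = (9583 + 27926)*(1/39794) = 37509*(1/39794) = 37509/39794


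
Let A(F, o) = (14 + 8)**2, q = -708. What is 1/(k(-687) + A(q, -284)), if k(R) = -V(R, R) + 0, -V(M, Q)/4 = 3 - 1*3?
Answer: 1/484 ≈ 0.0020661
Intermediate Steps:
V(M, Q) = 0 (V(M, Q) = -4*(3 - 1*3) = -4*(3 - 3) = -4*0 = 0)
A(F, o) = 484 (A(F, o) = 22**2 = 484)
k(R) = 0 (k(R) = -1*0 + 0 = 0 + 0 = 0)
1/(k(-687) + A(q, -284)) = 1/(0 + 484) = 1/484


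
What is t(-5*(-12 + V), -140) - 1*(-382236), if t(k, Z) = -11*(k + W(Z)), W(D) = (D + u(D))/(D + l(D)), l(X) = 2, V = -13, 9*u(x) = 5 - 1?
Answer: 236507773/621 ≈ 3.8085e+5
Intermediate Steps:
u(x) = 4/9 (u(x) = (5 - 1)/9 = (1/9)*4 = 4/9)
W(D) = (4/9 + D)/(2 + D) (W(D) = (D + 4/9)/(D + 2) = (4/9 + D)/(2 + D))
t(k, Z) = -11*k - 11*(4/9 + Z)/(2 + Z) (t(k, Z) = -11*(k + (4/9 + Z)/(2 + Z)) = -11*k - 11*(4/9 + Z)/(2 + Z))
t(-5*(-12 + V), -140) - 1*(-382236) = 11*(-4 - 9*(-140) - 9*(-5*(-12 - 13))*(2 - 140))/(9*(2 - 140)) - 1*(-382236) = (11/9)*(-4 + 1260 - 9*(-5*(-25))*(-138))/(-138) + 382236 = (11/9)*(-1/138)*(-4 + 1260 - 9*125*(-138)) + 382236 = (11/9)*(-1/138)*(-4 + 1260 + 155250) + 382236 = (11/9)*(-1/138)*156506 + 382236 = -860783/621 + 382236 = 236507773/621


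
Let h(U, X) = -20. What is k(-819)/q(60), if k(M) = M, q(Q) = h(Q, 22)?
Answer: 819/20 ≈ 40.950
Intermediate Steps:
q(Q) = -20
k(-819)/q(60) = -819/(-20) = -819*(-1/20) = 819/20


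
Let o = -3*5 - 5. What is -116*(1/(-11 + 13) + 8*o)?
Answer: 18502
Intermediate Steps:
o = -20 (o = -15 - 5 = -20)
-116*(1/(-11 + 13) + 8*o) = -116*(1/(-11 + 13) + 8*(-20)) = -116*(1/2 - 160) = -116*(-319/2) = 18502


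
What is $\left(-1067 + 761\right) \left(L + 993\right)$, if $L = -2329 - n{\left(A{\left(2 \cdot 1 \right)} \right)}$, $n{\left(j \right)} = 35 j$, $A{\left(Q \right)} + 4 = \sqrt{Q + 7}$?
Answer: $398106$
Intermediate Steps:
$A{\left(Q \right)} = -4 + \sqrt{7 + Q}$ ($A{\left(Q \right)} = -4 + \sqrt{Q + 7} = -4 + \sqrt{7 + Q}$)
$L = -2294$ ($L = -2329 - 35 \left(-4 + \sqrt{7 + 2 \cdot 1}\right) = -2329 - 35 \left(-4 + \sqrt{7 + 2}\right) = -2329 - 35 \left(-4 + \sqrt{9}\right) = -2329 - 35 \left(-4 + 3\right) = -2329 - 35 \left(-1\right) = -2329 - -35 = -2329 + 35 = -2294$)
$\left(-1067 + 761\right) \left(L + 993\right) = \left(-1067 + 761\right) \left(-2294 + 993\right) = \left(-306\right) \left(-1301\right) = 398106$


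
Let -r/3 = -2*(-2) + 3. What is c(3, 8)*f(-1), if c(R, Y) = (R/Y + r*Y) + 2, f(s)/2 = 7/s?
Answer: 9275/4 ≈ 2318.8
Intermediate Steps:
r = -21 (r = -3*(-2*(-2) + 3) = -3*(4 + 3) = -3*7 = -21)
f(s) = 14/s (f(s) = 2*(7/s) = 14/s)
c(R, Y) = 2 - 21*Y + R/Y (c(R, Y) = (R/Y - 21*Y) + 2 = (-21*Y + R/Y) + 2 = 2 - 21*Y + R/Y)
c(3, 8)*f(-1) = (2 - 21*8 + 3/8)*(14/(-1)) = (2 - 168 + 3*(1/8))*(14*(-1)) = (2 - 168 + 3/8)*(-14) = -1325/8*(-14) = 9275/4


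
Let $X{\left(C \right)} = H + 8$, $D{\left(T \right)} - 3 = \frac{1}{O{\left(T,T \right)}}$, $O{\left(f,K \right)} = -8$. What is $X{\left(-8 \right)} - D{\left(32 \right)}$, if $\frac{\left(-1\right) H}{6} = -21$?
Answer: $\frac{1049}{8} \approx 131.13$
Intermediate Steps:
$H = 126$ ($H = \left(-6\right) \left(-21\right) = 126$)
$D{\left(T \right)} = \frac{23}{8}$ ($D{\left(T \right)} = 3 + \frac{1}{-8} = 3 - \frac{1}{8} = \frac{23}{8}$)
$X{\left(C \right)} = 134$ ($X{\left(C \right)} = 126 + 8 = 134$)
$X{\left(-8 \right)} - D{\left(32 \right)} = 134 - \frac{23}{8} = \frac{1049}{8}$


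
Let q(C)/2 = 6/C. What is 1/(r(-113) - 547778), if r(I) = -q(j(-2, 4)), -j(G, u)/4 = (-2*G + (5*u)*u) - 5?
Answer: -79/43274459 ≈ -1.8256e-6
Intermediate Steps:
j(G, u) = 20 - 20*u² + 8*G (j(G, u) = -4*((-2*G + (5*u)*u) - 5) = -4*((-2*G + 5*u²) - 5) = -4*(-5 - 2*G + 5*u²) = 20 - 20*u² + 8*G)
q(C) = 12/C (q(C) = 2*(6/C) = 12/C)
r(I) = 3/79 (r(I) = -12/(20 - 20*4² + 8*(-2)) = -12/(20 - 20*16 - 16) = -12/(20 - 320 - 16) = -12/(-316) = -12*(-1)/316 = -1*(-3/79) = 3/79)
1/(r(-113) - 547778) = 1/(3/79 - 547778) = 1/(-43274459/79) = -79/43274459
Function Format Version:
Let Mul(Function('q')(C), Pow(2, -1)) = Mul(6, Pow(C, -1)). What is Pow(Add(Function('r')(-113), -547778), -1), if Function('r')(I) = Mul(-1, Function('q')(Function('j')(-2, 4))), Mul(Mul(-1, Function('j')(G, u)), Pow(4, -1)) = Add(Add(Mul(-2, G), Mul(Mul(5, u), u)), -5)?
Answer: Rational(-79, 43274459) ≈ -1.8256e-6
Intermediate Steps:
Function('j')(G, u) = Add(20, Mul(-20, Pow(u, 2)), Mul(8, G)) (Function('j')(G, u) = Mul(-4, Add(Add(Mul(-2, G), Mul(Mul(5, u), u)), -5)) = Mul(-4, Add(Add(Mul(-2, G), Mul(5, Pow(u, 2))), -5)) = Mul(-4, Add(-5, Mul(-2, G), Mul(5, Pow(u, 2)))) = Add(20, Mul(-20, Pow(u, 2)), Mul(8, G)))
Function('q')(C) = Mul(12, Pow(C, -1)) (Function('q')(C) = Mul(2, Mul(6, Pow(C, -1))) = Mul(12, Pow(C, -1)))
Function('r')(I) = Rational(3, 79) (Function('r')(I) = Mul(-1, Mul(12, Pow(Add(20, Mul(-20, Pow(4, 2)), Mul(8, -2)), -1))) = Mul(-1, Mul(12, Pow(Add(20, Mul(-20, 16), -16), -1))) = Mul(-1, Mul(12, Pow(Add(20, -320, -16), -1))) = Mul(-1, Mul(12, Pow(-316, -1))) = Mul(-1, Mul(12, Rational(-1, 316))) = Mul(-1, Rational(-3, 79)) = Rational(3, 79))
Pow(Add(Function('r')(-113), -547778), -1) = Pow(Add(Rational(3, 79), -547778), -1) = Pow(Rational(-43274459, 79), -1) = Rational(-79, 43274459)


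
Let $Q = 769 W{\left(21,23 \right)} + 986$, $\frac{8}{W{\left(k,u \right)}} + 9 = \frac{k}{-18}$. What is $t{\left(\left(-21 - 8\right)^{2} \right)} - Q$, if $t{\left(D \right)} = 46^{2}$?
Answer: $\frac{105842}{61} \approx 1735.1$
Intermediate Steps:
$W{\left(k,u \right)} = \frac{8}{-9 - \frac{k}{18}}$ ($W{\left(k,u \right)} = \frac{8}{-9 + \frac{k}{-18}} = \frac{8}{-9 + k \left(- \frac{1}{18}\right)} = \frac{8}{-9 - \frac{k}{18}}$)
$Q = \frac{23234}{61}$ ($Q = 769 \left(- \frac{144}{162 + 21}\right) + 986 = 769 \left(- \frac{144}{183}\right) + 986 = 769 \left(\left(-144\right) \frac{1}{183}\right) + 986 = 769 \left(- \frac{48}{61}\right) + 986 = - \frac{36912}{61} + 986 = \frac{23234}{61} \approx 380.89$)
$t{\left(D \right)} = 2116$
$t{\left(\left(-21 - 8\right)^{2} \right)} - Q = 2116 - \frac{23234}{61} = \frac{105842}{61}$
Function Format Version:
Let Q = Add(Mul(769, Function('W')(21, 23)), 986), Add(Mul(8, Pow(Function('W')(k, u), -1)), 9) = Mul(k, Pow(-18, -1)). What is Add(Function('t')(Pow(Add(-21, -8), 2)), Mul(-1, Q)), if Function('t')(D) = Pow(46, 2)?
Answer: Rational(105842, 61) ≈ 1735.1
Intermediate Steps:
Function('W')(k, u) = Mul(8, Pow(Add(-9, Mul(Rational(-1, 18), k)), -1)) (Function('W')(k, u) = Mul(8, Pow(Add(-9, Mul(k, Pow(-18, -1))), -1)) = Mul(8, Pow(Add(-9, Mul(k, Rational(-1, 18))), -1)) = Mul(8, Pow(Add(-9, Mul(Rational(-1, 18), k)), -1)))
Q = Rational(23234, 61) (Q = Add(Mul(769, Mul(-144, Pow(Add(162, 21), -1))), 986) = Add(Mul(769, Mul(-144, Pow(183, -1))), 986) = Add(Mul(769, Mul(-144, Rational(1, 183))), 986) = Add(Mul(769, Rational(-48, 61)), 986) = Add(Rational(-36912, 61), 986) = Rational(23234, 61) ≈ 380.89)
Function('t')(D) = 2116
Add(Function('t')(Pow(Add(-21, -8), 2)), Mul(-1, Q)) = Add(2116, Mul(-1, Rational(23234, 61))) = Add(2116, Rational(-23234, 61)) = Rational(105842, 61)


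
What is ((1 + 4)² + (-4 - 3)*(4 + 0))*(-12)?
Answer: 36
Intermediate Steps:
((1 + 4)² + (-4 - 3)*(4 + 0))*(-12) = (5² - 7*4)*(-12) = (25 - 28)*(-12) = -3*(-12) = 36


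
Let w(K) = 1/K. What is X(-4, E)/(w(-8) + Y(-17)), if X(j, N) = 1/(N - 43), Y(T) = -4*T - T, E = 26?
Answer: -8/11543 ≈ -0.00069306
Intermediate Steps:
Y(T) = -5*T
X(j, N) = 1/(-43 + N)
X(-4, E)/(w(-8) + Y(-17)) = 1/((-43 + 26)*(1/(-8) - 5*(-17))) = 1/((-17)*(-1/8 + 85)) = -1/(17*679/8) = -1/17*8/679 = -8/11543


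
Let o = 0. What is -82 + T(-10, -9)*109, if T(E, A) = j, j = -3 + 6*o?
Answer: -409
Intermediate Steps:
j = -3 (j = -3 + 6*0 = -3 + 0 = -3)
T(E, A) = -3
-82 + T(-10, -9)*109 = -82 - 3*109 = -82 - 327 = -409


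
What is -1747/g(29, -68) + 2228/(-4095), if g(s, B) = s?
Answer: -7218577/118755 ≈ -60.785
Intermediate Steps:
-1747/g(29, -68) + 2228/(-4095) = -1747/29 + 2228/(-4095) = -1747*1/29 + 2228*(-1/4095) = -1747/29 - 2228/4095 = -7218577/118755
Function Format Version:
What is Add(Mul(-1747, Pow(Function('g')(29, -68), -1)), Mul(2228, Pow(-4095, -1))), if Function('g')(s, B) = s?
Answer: Rational(-7218577, 118755) ≈ -60.785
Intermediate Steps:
Add(Mul(-1747, Pow(Function('g')(29, -68), -1)), Mul(2228, Pow(-4095, -1))) = Add(Mul(-1747, Pow(29, -1)), Mul(2228, Pow(-4095, -1))) = Add(Mul(-1747, Rational(1, 29)), Mul(2228, Rational(-1, 4095))) = Add(Rational(-1747, 29), Rational(-2228, 4095)) = Rational(-7218577, 118755)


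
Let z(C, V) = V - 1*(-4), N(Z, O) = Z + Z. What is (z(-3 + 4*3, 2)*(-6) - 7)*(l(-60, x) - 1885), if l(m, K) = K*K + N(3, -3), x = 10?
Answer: 76497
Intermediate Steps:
N(Z, O) = 2*Z
z(C, V) = 4 + V (z(C, V) = V + 4 = 4 + V)
l(m, K) = 6 + K² (l(m, K) = K*K + 2*3 = K² + 6 = 6 + K²)
(z(-3 + 4*3, 2)*(-6) - 7)*(l(-60, x) - 1885) = ((4 + 2)*(-6) - 7)*((6 + 10²) - 1885) = (6*(-6) - 7)*((6 + 100) - 1885) = (-36 - 7)*(106 - 1885) = -43*(-1779) = 76497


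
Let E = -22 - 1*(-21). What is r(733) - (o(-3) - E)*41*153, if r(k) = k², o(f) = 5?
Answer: 499651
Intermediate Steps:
E = -1 (E = -22 + 21 = -1)
r(733) - (o(-3) - E)*41*153 = 733² - (5 - 1*(-1))*41*153 = 537289 - (5 + 1)*41*153 = 537289 - 6*41*153 = 537289 - 246*153 = 537289 - 1*37638 = 537289 - 37638 = 499651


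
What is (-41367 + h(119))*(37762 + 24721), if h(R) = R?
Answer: -2577298784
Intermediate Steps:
(-41367 + h(119))*(37762 + 24721) = (-41367 + 119)*(37762 + 24721) = -41248*62483 = -2577298784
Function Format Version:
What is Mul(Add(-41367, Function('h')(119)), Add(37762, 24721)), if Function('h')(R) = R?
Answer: -2577298784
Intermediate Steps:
Mul(Add(-41367, Function('h')(119)), Add(37762, 24721)) = Mul(Add(-41367, 119), Add(37762, 24721)) = Mul(-41248, 62483) = -2577298784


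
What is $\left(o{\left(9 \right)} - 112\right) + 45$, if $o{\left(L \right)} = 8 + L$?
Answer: $-50$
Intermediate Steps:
$\left(o{\left(9 \right)} - 112\right) + 45 = \left(\left(8 + 9\right) - 112\right) + 45 = \left(17 - 112\right) + 45 = -95 + 45 = -50$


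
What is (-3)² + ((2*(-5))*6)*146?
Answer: -8751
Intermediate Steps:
(-3)² + ((2*(-5))*6)*146 = 9 - 10*6*146 = 9 - 60*146 = 9 - 8760 = -8751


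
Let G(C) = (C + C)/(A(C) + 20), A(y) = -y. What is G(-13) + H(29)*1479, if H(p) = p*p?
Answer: 41046661/33 ≈ 1.2438e+6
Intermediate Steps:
H(p) = p²
G(C) = 2*C/(20 - C) (G(C) = (C + C)/(-C + 20) = (2*C)/(20 - C) = 2*C/(20 - C))
G(-13) + H(29)*1479 = -2*(-13)/(-20 - 13) + 29²*1479 = -2*(-13)/(-33) + 841*1479 = -2*(-13)*(-1/33) + 1243839 = -26/33 + 1243839 = 41046661/33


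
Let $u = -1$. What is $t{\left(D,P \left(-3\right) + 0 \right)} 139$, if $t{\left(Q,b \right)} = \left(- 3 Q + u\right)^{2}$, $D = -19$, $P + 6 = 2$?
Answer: $435904$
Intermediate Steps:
$P = -4$ ($P = -6 + 2 = -4$)
$t{\left(Q,b \right)} = \left(-1 - 3 Q\right)^{2}$ ($t{\left(Q,b \right)} = \left(- 3 Q - 1\right)^{2} = \left(-1 - 3 Q\right)^{2}$)
$t{\left(D,P \left(-3\right) + 0 \right)} 139 = \left(1 + 3 \left(-19\right)\right)^{2} \cdot 139 = \left(1 - 57\right)^{2} \cdot 139 = \left(-56\right)^{2} \cdot 139 = 3136 \cdot 139 = 435904$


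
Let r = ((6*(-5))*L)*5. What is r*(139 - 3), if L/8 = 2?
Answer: -326400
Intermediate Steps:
L = 16 (L = 8*2 = 16)
r = -2400 (r = ((6*(-5))*16)*5 = -30*16*5 = -480*5 = -2400)
r*(139 - 3) = -2400*(139 - 3) = -2400*136 = -326400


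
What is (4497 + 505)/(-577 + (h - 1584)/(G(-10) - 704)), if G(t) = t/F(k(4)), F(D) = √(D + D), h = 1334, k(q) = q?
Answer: -2859015343878/329595472303 + 6252500*√2/329595472303 ≈ -8.6743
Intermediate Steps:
F(D) = √2*√D (F(D) = √(2*D) = √2*√D)
G(t) = t*√2/4 (G(t) = t/((√2*√4)) = t/((√2*2)) = t/((2*√2)) = t*(√2/4) = t*√2/4)
(4497 + 505)/(-577 + (h - 1584)/(G(-10) - 704)) = (4497 + 505)/(-577 + (1334 - 1584)/((¼)*(-10)*√2 - 704)) = 5002/(-577 - 250/(-5*√2/2 - 704)) = 5002/(-577 - 250/(-704 - 5*√2/2))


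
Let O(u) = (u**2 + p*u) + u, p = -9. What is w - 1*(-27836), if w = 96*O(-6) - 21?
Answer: 35879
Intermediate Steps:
O(u) = u**2 - 8*u (O(u) = (u**2 - 9*u) + u = u**2 - 8*u)
w = 8043 (w = 96*(-6*(-8 - 6)) - 21 = 96*(-6*(-14)) - 21 = 96*84 - 21 = 8064 - 21 = 8043)
w - 1*(-27836) = 8043 - 1*(-27836) = 8043 + 27836 = 35879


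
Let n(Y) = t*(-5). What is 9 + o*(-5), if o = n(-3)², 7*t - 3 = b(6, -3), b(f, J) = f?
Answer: -9684/49 ≈ -197.63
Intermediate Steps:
t = 9/7 (t = 3/7 + (⅐)*6 = 3/7 + 6/7 = 9/7 ≈ 1.2857)
n(Y) = -45/7 (n(Y) = (9/7)*(-5) = -45/7)
o = 2025/49 (o = (-45/7)² = 2025/49 ≈ 41.327)
9 + o*(-5) = 9 + (2025/49)*(-5) = 9 - 10125/49 = -9684/49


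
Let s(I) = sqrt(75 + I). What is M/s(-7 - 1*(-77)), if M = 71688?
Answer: 2472*sqrt(145)/5 ≈ 5953.4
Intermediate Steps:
M/s(-7 - 1*(-77)) = 71688/(sqrt(75 + (-7 - 1*(-77)))) = 71688/(sqrt(75 + (-7 + 77))) = 71688/(sqrt(75 + 70)) = 71688/(sqrt(145)) = 71688*(sqrt(145)/145) = 2472*sqrt(145)/5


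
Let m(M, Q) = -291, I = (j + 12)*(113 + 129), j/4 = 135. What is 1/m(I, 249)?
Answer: -1/291 ≈ -0.0034364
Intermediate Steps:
j = 540 (j = 4*135 = 540)
I = 133584 (I = (540 + 12)*(113 + 129) = 552*242 = 133584)
1/m(I, 249) = 1/(-291) = -1/291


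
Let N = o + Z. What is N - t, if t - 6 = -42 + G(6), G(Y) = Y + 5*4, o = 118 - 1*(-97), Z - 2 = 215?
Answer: 442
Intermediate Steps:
Z = 217 (Z = 2 + 215 = 217)
o = 215 (o = 118 + 97 = 215)
G(Y) = 20 + Y (G(Y) = Y + 20 = 20 + Y)
N = 432 (N = 215 + 217 = 432)
t = -10 (t = 6 + (-42 + (20 + 6)) = 6 + (-42 + 26) = 6 - 16 = -10)
N - t = 432 - 1*(-10) = 432 + 10 = 442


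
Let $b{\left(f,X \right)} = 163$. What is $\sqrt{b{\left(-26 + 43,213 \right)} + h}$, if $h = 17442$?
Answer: $\sqrt{17605} \approx 132.68$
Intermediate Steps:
$\sqrt{b{\left(-26 + 43,213 \right)} + h} = \sqrt{163 + 17442} = \sqrt{17605}$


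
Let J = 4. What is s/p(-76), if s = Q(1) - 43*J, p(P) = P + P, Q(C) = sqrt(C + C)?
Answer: 43/38 - sqrt(2)/152 ≈ 1.1223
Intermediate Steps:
Q(C) = sqrt(2)*sqrt(C) (Q(C) = sqrt(2*C) = sqrt(2)*sqrt(C))
p(P) = 2*P
s = -172 + sqrt(2) (s = sqrt(2)*sqrt(1) - 43*4 = sqrt(2)*1 - 172 = sqrt(2) - 172 = -172 + sqrt(2) ≈ -170.59)
s/p(-76) = (-172 + sqrt(2))/((2*(-76))) = (-172 + sqrt(2))/(-152) = (-172 + sqrt(2))*(-1/152) = 43/38 - sqrt(2)/152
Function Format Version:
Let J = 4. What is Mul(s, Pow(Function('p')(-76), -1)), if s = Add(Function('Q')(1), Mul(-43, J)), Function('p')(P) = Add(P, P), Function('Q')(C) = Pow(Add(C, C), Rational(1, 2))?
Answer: Add(Rational(43, 38), Mul(Rational(-1, 152), Pow(2, Rational(1, 2)))) ≈ 1.1223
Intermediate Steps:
Function('Q')(C) = Mul(Pow(2, Rational(1, 2)), Pow(C, Rational(1, 2))) (Function('Q')(C) = Pow(Mul(2, C), Rational(1, 2)) = Mul(Pow(2, Rational(1, 2)), Pow(C, Rational(1, 2))))
Function('p')(P) = Mul(2, P)
s = Add(-172, Pow(2, Rational(1, 2))) (s = Add(Mul(Pow(2, Rational(1, 2)), Pow(1, Rational(1, 2))), Mul(-43, 4)) = Add(Mul(Pow(2, Rational(1, 2)), 1), -172) = Add(Pow(2, Rational(1, 2)), -172) = Add(-172, Pow(2, Rational(1, 2))) ≈ -170.59)
Mul(s, Pow(Function('p')(-76), -1)) = Mul(Add(-172, Pow(2, Rational(1, 2))), Pow(Mul(2, -76), -1)) = Mul(Add(-172, Pow(2, Rational(1, 2))), Pow(-152, -1)) = Mul(Add(-172, Pow(2, Rational(1, 2))), Rational(-1, 152)) = Add(Rational(43, 38), Mul(Rational(-1, 152), Pow(2, Rational(1, 2))))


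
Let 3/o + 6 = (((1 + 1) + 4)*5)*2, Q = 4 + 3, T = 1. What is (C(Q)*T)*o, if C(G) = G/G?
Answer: 1/18 ≈ 0.055556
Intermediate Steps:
Q = 7
C(G) = 1
o = 1/18 (o = 3/(-6 + (((1 + 1) + 4)*5)*2) = 3/(-6 + ((2 + 4)*5)*2) = 3/(-6 + (6*5)*2) = 3/(-6 + 30*2) = 3/(-6 + 60) = 3/54 = 3*(1/54) = 1/18 ≈ 0.055556)
(C(Q)*T)*o = (1*1)*(1/18) = 1*(1/18) = 1/18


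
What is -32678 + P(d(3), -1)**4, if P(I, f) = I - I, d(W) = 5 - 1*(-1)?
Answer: -32678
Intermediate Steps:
d(W) = 6 (d(W) = 5 + 1 = 6)
P(I, f) = 0
-32678 + P(d(3), -1)**4 = -32678 + 0**4 = -32678 + 0 = -32678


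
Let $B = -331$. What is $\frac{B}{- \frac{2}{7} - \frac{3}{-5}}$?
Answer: $- \frac{11585}{11} \approx -1053.2$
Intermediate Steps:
$\frac{B}{- \frac{2}{7} - \frac{3}{-5}} = - \frac{331}{- \frac{2}{7} - \frac{3}{-5}} = - \frac{331}{\left(-2\right) \frac{1}{7} - - \frac{3}{5}} = - \frac{331}{- \frac{2}{7} + \frac{3}{5}} = - \frac{331}{\frac{11}{35}} = \left(-331\right) \frac{35}{11} = - \frac{11585}{11}$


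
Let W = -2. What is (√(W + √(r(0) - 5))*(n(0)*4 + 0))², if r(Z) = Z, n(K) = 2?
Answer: -128 + 64*I*√5 ≈ -128.0 + 143.11*I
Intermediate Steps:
(√(W + √(r(0) - 5))*(n(0)*4 + 0))² = (√(-2 + √(0 - 5))*(2*4 + 0))² = (√(-2 + √(-5))*(8 + 0))² = (√(-2 + I*√5)*8)² = (8*√(-2 + I*√5))² = -128 + 64*I*√5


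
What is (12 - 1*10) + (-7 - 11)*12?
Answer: -214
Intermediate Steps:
(12 - 1*10) + (-7 - 11)*12 = (12 - 10) - 18*12 = 2 - 216 = -214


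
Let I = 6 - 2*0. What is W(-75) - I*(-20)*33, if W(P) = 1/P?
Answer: 296999/75 ≈ 3960.0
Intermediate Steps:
I = 6 (I = 6 + 0 = 6)
W(-75) - I*(-20)*33 = 1/(-75) - 6*(-20)*33 = -1/75 - (-120)*33 = -1/75 - 1*(-3960) = -1/75 + 3960 = 296999/75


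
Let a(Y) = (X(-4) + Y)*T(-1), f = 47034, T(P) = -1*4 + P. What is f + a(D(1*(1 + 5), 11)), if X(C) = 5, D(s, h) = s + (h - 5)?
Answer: 46949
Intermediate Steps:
D(s, h) = -5 + h + s (D(s, h) = s + (-5 + h) = -5 + h + s)
T(P) = -4 + P
a(Y) = -25 - 5*Y (a(Y) = (5 + Y)*(-4 - 1) = (5 + Y)*(-5) = -25 - 5*Y)
f + a(D(1*(1 + 5), 11)) = 47034 + (-25 - 5*(-5 + 11 + 1*(1 + 5))) = 47034 + (-25 - 5*(-5 + 11 + 1*6)) = 47034 + (-25 - 5*(-5 + 11 + 6)) = 47034 + (-25 - 5*12) = 47034 + (-25 - 60) = 47034 - 85 = 46949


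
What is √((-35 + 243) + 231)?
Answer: √439 ≈ 20.952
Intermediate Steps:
√((-35 + 243) + 231) = √(208 + 231) = √439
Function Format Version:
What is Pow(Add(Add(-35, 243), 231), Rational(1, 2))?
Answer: Pow(439, Rational(1, 2)) ≈ 20.952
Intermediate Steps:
Pow(Add(Add(-35, 243), 231), Rational(1, 2)) = Pow(Add(208, 231), Rational(1, 2)) = Pow(439, Rational(1, 2))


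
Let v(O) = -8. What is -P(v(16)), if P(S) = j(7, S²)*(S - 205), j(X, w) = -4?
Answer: -852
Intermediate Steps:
P(S) = 820 - 4*S (P(S) = -4*(S - 205) = -4*(-205 + S) = 820 - 4*S)
-P(v(16)) = -(820 - 4*(-8)) = -(820 + 32) = -1*852 = -852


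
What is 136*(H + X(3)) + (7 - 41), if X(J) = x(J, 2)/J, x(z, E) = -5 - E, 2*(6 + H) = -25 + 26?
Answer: -3298/3 ≈ -1099.3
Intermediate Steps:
H = -11/2 (H = -6 + (-25 + 26)/2 = -6 + (1/2)*1 = -6 + 1/2 = -11/2 ≈ -5.5000)
X(J) = -7/J (X(J) = (-5 - 1*2)/J = (-5 - 2)/J = -7/J)
136*(H + X(3)) + (7 - 41) = 136*(-11/2 - 7/3) + (7 - 41) = 136*(-11/2 - 7*1/3) - 34 = 136*(-11/2 - 7/3) - 34 = 136*(-47/6) - 34 = -3196/3 - 34 = -3298/3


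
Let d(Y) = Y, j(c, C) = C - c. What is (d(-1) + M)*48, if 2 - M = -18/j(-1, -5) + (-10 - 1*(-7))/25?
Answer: -4056/25 ≈ -162.24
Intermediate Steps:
M = -119/50 (M = 2 - (-18/(-5 - 1*(-1)) + (-10 - 1*(-7))/25) = 2 - (-18/(-5 + 1) + (-10 + 7)*(1/25)) = 2 - (-18/(-4) - 3*1/25) = 2 - (-18*(-¼) - 3/25) = 2 - (9/2 - 3/25) = 2 - 1*219/50 = 2 - 219/50 = -119/50 ≈ -2.3800)
(d(-1) + M)*48 = (-1 - 119/50)*48 = -169/50*48 = -4056/25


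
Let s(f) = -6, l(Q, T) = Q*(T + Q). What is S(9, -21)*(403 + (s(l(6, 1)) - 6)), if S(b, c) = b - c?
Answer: 11730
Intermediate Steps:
l(Q, T) = Q*(Q + T)
S(9, -21)*(403 + (s(l(6, 1)) - 6)) = (9 - 1*(-21))*(403 + (-6 - 6)) = (9 + 21)*(403 - 12) = 30*391 = 11730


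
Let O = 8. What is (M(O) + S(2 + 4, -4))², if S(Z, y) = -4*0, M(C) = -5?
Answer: 25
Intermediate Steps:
S(Z, y) = 0
(M(O) + S(2 + 4, -4))² = (-5 + 0)² = (-5)² = 25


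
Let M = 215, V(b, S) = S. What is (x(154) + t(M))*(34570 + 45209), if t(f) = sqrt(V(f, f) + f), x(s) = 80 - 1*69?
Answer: 877569 + 79779*sqrt(430) ≈ 2.5319e+6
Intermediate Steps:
x(s) = 11 (x(s) = 80 - 69 = 11)
t(f) = sqrt(2)*sqrt(f) (t(f) = sqrt(f + f) = sqrt(2*f) = sqrt(2)*sqrt(f))
(x(154) + t(M))*(34570 + 45209) = (11 + sqrt(2)*sqrt(215))*(34570 + 45209) = (11 + sqrt(430))*79779 = 877569 + 79779*sqrt(430)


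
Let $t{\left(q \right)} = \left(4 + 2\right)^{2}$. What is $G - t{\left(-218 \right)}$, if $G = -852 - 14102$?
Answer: $-14990$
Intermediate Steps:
$G = -14954$ ($G = -852 - 14102 = -14954$)
$t{\left(q \right)} = 36$ ($t{\left(q \right)} = 6^{2} = 36$)
$G - t{\left(-218 \right)} = -14954 - 36 = -14990$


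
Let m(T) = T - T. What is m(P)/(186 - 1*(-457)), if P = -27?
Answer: 0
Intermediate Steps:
m(T) = 0
m(P)/(186 - 1*(-457)) = 0/(186 - 1*(-457)) = 0/(186 + 457) = 0/643 = 0*(1/643) = 0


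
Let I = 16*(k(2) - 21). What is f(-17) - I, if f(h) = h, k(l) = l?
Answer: 287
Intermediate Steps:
I = -304 (I = 16*(2 - 21) = 16*(-19) = -304)
f(-17) - I = -17 - 1*(-304) = -17 + 304 = 287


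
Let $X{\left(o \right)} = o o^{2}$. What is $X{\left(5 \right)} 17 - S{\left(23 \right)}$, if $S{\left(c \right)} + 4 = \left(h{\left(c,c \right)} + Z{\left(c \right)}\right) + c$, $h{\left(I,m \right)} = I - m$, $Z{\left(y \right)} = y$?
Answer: $2083$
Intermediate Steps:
$S{\left(c \right)} = -4 + 2 c$ ($S{\left(c \right)} = -4 + \left(\left(\left(c - c\right) + c\right) + c\right) = -4 + \left(\left(0 + c\right) + c\right) = -4 + \left(c + c\right) = -4 + 2 c$)
$X{\left(o \right)} = o^{3}$
$X{\left(5 \right)} 17 - S{\left(23 \right)} = 5^{3} \cdot 17 - \left(-4 + 2 \cdot 23\right) = 125 \cdot 17 - \left(-4 + 46\right) = 2125 - 42 = 2083$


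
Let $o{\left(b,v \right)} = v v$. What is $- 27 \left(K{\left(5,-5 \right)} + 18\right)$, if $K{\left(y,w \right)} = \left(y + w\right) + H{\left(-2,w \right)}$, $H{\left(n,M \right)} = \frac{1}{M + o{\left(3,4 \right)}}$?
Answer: $- \frac{5373}{11} \approx -488.45$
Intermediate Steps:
$o{\left(b,v \right)} = v^{2}$
$H{\left(n,M \right)} = \frac{1}{16 + M}$ ($H{\left(n,M \right)} = \frac{1}{M + 4^{2}} = \frac{1}{M + 16} = \frac{1}{16 + M}$)
$K{\left(y,w \right)} = w + y + \frac{1}{16 + w}$ ($K{\left(y,w \right)} = \left(y + w\right) + \frac{1}{16 + w} = \left(w + y\right) + \frac{1}{16 + w} = w + y + \frac{1}{16 + w}$)
$- 27 \left(K{\left(5,-5 \right)} + 18\right) = - 27 \left(\frac{1 + \left(16 - 5\right) \left(-5 + 5\right)}{16 - 5} + 18\right) = - 27 \left(\frac{1 + 11 \cdot 0}{11} + 18\right) = - 27 \left(\frac{1 + 0}{11} + 18\right) = - 27 \left(\frac{1}{11} \cdot 1 + 18\right) = - 27 \left(\frac{1}{11} + 18\right) = \left(-27\right) \frac{199}{11} = - \frac{5373}{11}$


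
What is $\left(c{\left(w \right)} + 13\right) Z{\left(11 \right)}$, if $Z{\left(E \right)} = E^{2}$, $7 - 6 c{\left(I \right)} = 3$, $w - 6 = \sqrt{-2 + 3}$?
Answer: $\frac{4961}{3} \approx 1653.7$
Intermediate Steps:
$w = 7$ ($w = 6 + \sqrt{-2 + 3} = 6 + \sqrt{1} = 6 + 1 = 7$)
$c{\left(I \right)} = \frac{2}{3}$ ($c{\left(I \right)} = \frac{7}{6} - \frac{1}{2} = \frac{2}{3}$)
$\left(c{\left(w \right)} + 13\right) Z{\left(11 \right)} = \left(\frac{2}{3} + 13\right) 11^{2} = \frac{41}{3} \cdot 121 = \frac{4961}{3}$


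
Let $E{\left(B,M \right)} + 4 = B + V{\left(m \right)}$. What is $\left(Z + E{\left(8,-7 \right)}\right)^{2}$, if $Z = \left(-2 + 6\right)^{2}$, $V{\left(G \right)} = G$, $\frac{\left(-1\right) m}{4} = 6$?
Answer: $16$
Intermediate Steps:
$m = -24$ ($m = \left(-4\right) 6 = -24$)
$Z = 16$ ($Z = 4^{2} = 16$)
$E{\left(B,M \right)} = -28 + B$ ($E{\left(B,M \right)} = -4 + \left(B - 24\right) = -4 + \left(-24 + B\right) = -28 + B$)
$\left(Z + E{\left(8,-7 \right)}\right)^{2} = \left(16 + \left(-28 + 8\right)\right)^{2} = \left(16 - 20\right)^{2} = \left(-4\right)^{2} = 16$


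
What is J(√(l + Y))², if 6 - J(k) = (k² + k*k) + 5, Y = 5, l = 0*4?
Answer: 81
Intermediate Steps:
l = 0
J(k) = 1 - 2*k² (J(k) = 6 - ((k² + k*k) + 5) = 6 - ((k² + k²) + 5) = 6 - (2*k² + 5) = 6 - (5 + 2*k²) = 6 + (-5 - 2*k²) = 1 - 2*k²)
J(√(l + Y))² = (1 - 2*(√(0 + 5))²)² = (1 - 2*(√5)²)² = (1 - 2*5)² = (1 - 10)² = (-9)² = 81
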